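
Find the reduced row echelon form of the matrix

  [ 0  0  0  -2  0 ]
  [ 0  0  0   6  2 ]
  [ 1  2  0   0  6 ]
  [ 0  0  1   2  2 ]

r1 <=> r3
  [ 1  2  0   0  6 ]
  [ 0  0  0   6  2 ]
  [ 0  0  0  -2  0 ]
  [ 0  0  1   2  2 ]
r2 <=> r4
  [ 1  2  0   0  6 ]
  [ 0  0  1   2  2 ]
  [ 0  0  0  -2  0 ]
  [ 0  0  0   6  2 ]
r3 -> -1/2·r3
  [ 1  2  0  0  6 ]
  [ 0  0  1  2  2 ]
  [ 0  0  0  1  0 ]
  [ 0  0  0  6  2 ]
r4 -> r4 − 6·r3
  [ 1  2  0  0  6 ]
  [ 0  0  1  2  2 ]
  [ 0  0  0  1  0 ]
  [ 0  0  0  0  2 ]
r4 -> 1/2·r4
  [ 1  2  0  0  6 ]
  [ 0  0  1  2  2 ]
  [ 0  0  0  1  0 ]
  [ 0  0  0  0  1 ]
r2 -> r2 − 2·r4
  [ 1  2  0  0  6 ]
  [ 0  0  1  2  0 ]
  [ 0  0  0  1  0 ]
  [ 0  0  0  0  1 ]
r1 -> r1 − 6·r4
  [ 1  2  0  0  0 ]
  [ 0  0  1  2  0 ]
  [ 0  0  0  1  0 ]
  [ 0  0  0  0  1 ]
r2 -> r2 − 2·r3
  [ 1  2  0  0  0 ]
  [ 0  0  1  0  0 ]
  [ 0  0  0  1  0 ]
  [ 0  0  0  0  1 ]

[[1, 2, 0, 0, 0], [0, 0, 1, 0, 0], [0, 0, 0, 1, 0], [0, 0, 0, 0, 1]]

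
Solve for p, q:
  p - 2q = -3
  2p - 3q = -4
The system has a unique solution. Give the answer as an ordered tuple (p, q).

Form the augmented matrix and row-reduce:
  [ 1  -2  |  -3 ]
  [ 2  -3  |  -4 ]
Subtract 2 times R1 from R2.
  [ 1  -2  |  -3 ]
  [ 0   1  |   2 ]
Add 2 times R2 to R1.
  [ 1  0  |  1 ]
  [ 0  1  |  2 ]
Reading off the last column: p = 1, q = 2.

(1, 2)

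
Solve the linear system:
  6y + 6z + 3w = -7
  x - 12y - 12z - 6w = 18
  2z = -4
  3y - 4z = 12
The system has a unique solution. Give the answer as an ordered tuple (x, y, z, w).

Form the augmented matrix and row-reduce:
  [ 0    6    6   3  |  -7 ]
  [ 1  -12  -12  -6  |  18 ]
  [ 0    0    2   0  |  -4 ]
  [ 0    3   -4   0  |  12 ]
Swap r1 and r2.
  [ 1  -12  -12  -6  |  18 ]
  [ 0    6    6   3  |  -7 ]
  [ 0    0    2   0  |  -4 ]
  [ 0    3   -4   0  |  12 ]
Multiply r2 by 1/6.
  [ 1  -12  -12   -6  |    18 ]
  [ 0    1    1  1/2  |  -7/6 ]
  [ 0    0    2    0  |    -4 ]
  [ 0    3   -4    0  |    12 ]
Subtract 3 times r2 from r4.
  [ 1  -12  -12    -6  |    18 ]
  [ 0    1    1   1/2  |  -7/6 ]
  [ 0    0    2     0  |    -4 ]
  [ 0    0   -7  -3/2  |  31/2 ]
Multiply r3 by 1/2.
  [ 1  -12  -12    -6  |    18 ]
  [ 0    1    1   1/2  |  -7/6 ]
  [ 0    0    1     0  |    -2 ]
  [ 0    0   -7  -3/2  |  31/2 ]
Add 7 times r3 to r4.
  [ 1  -12  -12    -6  |    18 ]
  [ 0    1    1   1/2  |  -7/6 ]
  [ 0    0    1     0  |    -2 ]
  [ 0    0    0  -3/2  |   3/2 ]
Multiply r4 by -2/3.
  [ 1  -12  -12   -6  |    18 ]
  [ 0    1    1  1/2  |  -7/6 ]
  [ 0    0    1    0  |    -2 ]
  [ 0    0    0    1  |    -1 ]
Subtract 1/2 times r4 from r2.
  [ 1  -12  -12  -6  |    18 ]
  [ 0    1    1   0  |  -2/3 ]
  [ 0    0    1   0  |    -2 ]
  [ 0    0    0   1  |    -1 ]
Add 6 times r4 to r1.
  [ 1  -12  -12  0  |    12 ]
  [ 0    1    1  0  |  -2/3 ]
  [ 0    0    1  0  |    -2 ]
  [ 0    0    0  1  |    -1 ]
Subtract r3 from r2.
  [ 1  -12  -12  0  |   12 ]
  [ 0    1    0  0  |  4/3 ]
  [ 0    0    1  0  |   -2 ]
  [ 0    0    0  1  |   -1 ]
Add 12 times r3 to r1.
  [ 1  -12  0  0  |  -12 ]
  [ 0    1  0  0  |  4/3 ]
  [ 0    0  1  0  |   -2 ]
  [ 0    0  0  1  |   -1 ]
Add 12 times r2 to r1.
  [ 1  0  0  0  |    4 ]
  [ 0  1  0  0  |  4/3 ]
  [ 0  0  1  0  |   -2 ]
  [ 0  0  0  1  |   -1 ]
Reading off the last column: x = 4, y = 4/3, z = -2, w = -1.

(4, 4/3, -2, -1)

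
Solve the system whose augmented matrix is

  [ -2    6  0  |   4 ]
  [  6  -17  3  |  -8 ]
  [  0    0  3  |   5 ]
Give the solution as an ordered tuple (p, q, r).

(-5, -1, 5/3)

Multiply R1 by -1/2.
  [ 1   -3  0  |  -2 ]
  [ 6  -17  3  |  -8 ]
  [ 0    0  3  |   5 ]
Subtract 6 times R1 from R2.
  [ 1  -3  0  |  -2 ]
  [ 0   1  3  |   4 ]
  [ 0   0  3  |   5 ]
Multiply R3 by 1/3.
  [ 1  -3  0  |   -2 ]
  [ 0   1  3  |    4 ]
  [ 0   0  1  |  5/3 ]
Subtract 3 times R3 from R2.
  [ 1  -3  0  |   -2 ]
  [ 0   1  0  |   -1 ]
  [ 0   0  1  |  5/3 ]
Add 3 times R2 to R1.
  [ 1  0  0  |   -5 ]
  [ 0  1  0  |   -1 ]
  [ 0  0  1  |  5/3 ]
Reading off the last column: p = -5, q = -1, r = 5/3.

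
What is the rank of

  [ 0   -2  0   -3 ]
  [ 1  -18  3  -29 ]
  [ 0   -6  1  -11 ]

rank = 3

R1 ↔ R2
  [ 1  -18  3  -29 ]
  [ 0   -2  0   -3 ]
  [ 0   -6  1  -11 ]
R2 := -1/2·R2
  [ 1  -18  3  -29 ]
  [ 0    1  0  3/2 ]
  [ 0   -6  1  -11 ]
R3 := R3 + 6·R2
  [ 1  -18  3  -29 ]
  [ 0    1  0  3/2 ]
  [ 0    0  1   -2 ]
R1 := R1 − 3·R3
  [ 1  -18  0  -23 ]
  [ 0    1  0  3/2 ]
  [ 0    0  1   -2 ]
R1 := R1 + 18·R2
  [ 1  0  0    4 ]
  [ 0  1  0  3/2 ]
  [ 0  0  1   -2 ]
The reduced form has 3 nonzero rows.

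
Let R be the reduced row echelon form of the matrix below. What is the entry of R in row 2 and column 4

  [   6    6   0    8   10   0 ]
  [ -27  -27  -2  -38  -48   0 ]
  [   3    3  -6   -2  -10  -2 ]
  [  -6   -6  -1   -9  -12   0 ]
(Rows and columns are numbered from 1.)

r1 → 1/6·r1
  [   1    1   0  4/3  5/3   0 ]
  [ -27  -27  -2  -38  -48   0 ]
  [   3    3  -6   -2  -10  -2 ]
  [  -6   -6  -1   -9  -12   0 ]
r2 → r2 + 27·r1
  [  1   1   0  4/3  5/3   0 ]
  [  0   0  -2   -2   -3   0 ]
  [  3   3  -6   -2  -10  -2 ]
  [ -6  -6  -1   -9  -12   0 ]
r3 → r3 − 3·r1
  [  1   1   0  4/3  5/3   0 ]
  [  0   0  -2   -2   -3   0 ]
  [  0   0  -6   -6  -15  -2 ]
  [ -6  -6  -1   -9  -12   0 ]
r4 → r4 + 6·r1
  [ 1  1   0  4/3  5/3   0 ]
  [ 0  0  -2   -2   -3   0 ]
  [ 0  0  -6   -6  -15  -2 ]
  [ 0  0  -1   -1   -2   0 ]
r2 → -1/2·r2
  [ 1  1   0  4/3  5/3   0 ]
  [ 0  0   1    1  3/2   0 ]
  [ 0  0  -6   -6  -15  -2 ]
  [ 0  0  -1   -1   -2   0 ]
r3 → r3 + 6·r2
  [ 1  1   0  4/3  5/3   0 ]
  [ 0  0   1    1  3/2   0 ]
  [ 0  0   0    0   -6  -2 ]
  [ 0  0  -1   -1   -2   0 ]
r4 → r4 + r2
  [ 1  1  0  4/3   5/3   0 ]
  [ 0  0  1    1   3/2   0 ]
  [ 0  0  0    0    -6  -2 ]
  [ 0  0  0    0  -1/2   0 ]
r3 → -1/6·r3
  [ 1  1  0  4/3   5/3    0 ]
  [ 0  0  1    1   3/2    0 ]
  [ 0  0  0    0     1  1/3 ]
  [ 0  0  0    0  -1/2    0 ]
r4 → r4 + 1/2·r3
  [ 1  1  0  4/3  5/3    0 ]
  [ 0  0  1    1  3/2    0 ]
  [ 0  0  0    0    1  1/3 ]
  [ 0  0  0    0    0  1/6 ]
r4 → 6·r4
  [ 1  1  0  4/3  5/3    0 ]
  [ 0  0  1    1  3/2    0 ]
  [ 0  0  0    0    1  1/3 ]
  [ 0  0  0    0    0    1 ]
r3 → r3 − 1/3·r4
  [ 1  1  0  4/3  5/3  0 ]
  [ 0  0  1    1  3/2  0 ]
  [ 0  0  0    0    1  0 ]
  [ 0  0  0    0    0  1 ]
r2 → r2 − 3/2·r3
  [ 1  1  0  4/3  5/3  0 ]
  [ 0  0  1    1    0  0 ]
  [ 0  0  0    0    1  0 ]
  [ 0  0  0    0    0  1 ]
r1 → r1 − 5/3·r3
  [ 1  1  0  4/3  0  0 ]
  [ 0  0  1    1  0  0 ]
  [ 0  0  0    0  1  0 ]
  [ 0  0  0    0  0  1 ]

1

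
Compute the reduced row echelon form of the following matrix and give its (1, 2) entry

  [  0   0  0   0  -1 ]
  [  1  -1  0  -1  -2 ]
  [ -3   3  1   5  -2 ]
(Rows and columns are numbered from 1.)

-1

R1 <-> R2
  [  1  -1  0  -1  -2 ]
  [  0   0  0   0  -1 ]
  [ -3   3  1   5  -2 ]
R3 -> R3 + 3·R1
  [ 1  -1  0  -1  -2 ]
  [ 0   0  0   0  -1 ]
  [ 0   0  1   2  -8 ]
R2 <-> R3
  [ 1  -1  0  -1  -2 ]
  [ 0   0  1   2  -8 ]
  [ 0   0  0   0  -1 ]
R3 -> -1·R3
  [ 1  -1  0  -1  -2 ]
  [ 0   0  1   2  -8 ]
  [ 0   0  0   0   1 ]
R2 -> R2 + 8·R3
  [ 1  -1  0  -1  -2 ]
  [ 0   0  1   2   0 ]
  [ 0   0  0   0   1 ]
R1 -> R1 + 2·R3
  [ 1  -1  0  -1  0 ]
  [ 0   0  1   2  0 ]
  [ 0   0  0   0  1 ]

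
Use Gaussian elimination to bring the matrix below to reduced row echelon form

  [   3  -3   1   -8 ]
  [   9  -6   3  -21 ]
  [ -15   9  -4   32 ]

[[1, 0, 0, -1], [0, 1, 0, 1], [0, 0, 1, -2]]

Multiply R1 by 1/3.
  [   1  -1  1/3  -8/3 ]
  [   9  -6    3   -21 ]
  [ -15   9   -4    32 ]
Subtract 9 times R1 from R2.
  [   1  -1  1/3  -8/3 ]
  [   0   3    0     3 ]
  [ -15   9   -4    32 ]
Add 15 times R1 to R3.
  [ 1  -1  1/3  -8/3 ]
  [ 0   3    0     3 ]
  [ 0  -6    1    -8 ]
Multiply R2 by 1/3.
  [ 1  -1  1/3  -8/3 ]
  [ 0   1    0     1 ]
  [ 0  -6    1    -8 ]
Add 6 times R2 to R3.
  [ 1  -1  1/3  -8/3 ]
  [ 0   1    0     1 ]
  [ 0   0    1    -2 ]
Subtract 1/3 times R3 from R1.
  [ 1  -1  0  -2 ]
  [ 0   1  0   1 ]
  [ 0   0  1  -2 ]
Add R2 to R1.
  [ 1  0  0  -1 ]
  [ 0  1  0   1 ]
  [ 0  0  1  -2 ]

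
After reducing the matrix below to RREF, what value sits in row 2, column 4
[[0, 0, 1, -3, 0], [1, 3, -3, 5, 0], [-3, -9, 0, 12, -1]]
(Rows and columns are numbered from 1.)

-3

ρ1 <-> ρ2
  [  1   3  -3   5   0 ]
  [  0   0   1  -3   0 ]
  [ -3  -9   0  12  -1 ]
ρ3 ← ρ3 + 3·ρ1
  [ 1  3  -3   5   0 ]
  [ 0  0   1  -3   0 ]
  [ 0  0  -9  27  -1 ]
ρ3 ← ρ3 + 9·ρ2
  [ 1  3  -3   5   0 ]
  [ 0  0   1  -3   0 ]
  [ 0  0   0   0  -1 ]
ρ3 ← -1·ρ3
  [ 1  3  -3   5  0 ]
  [ 0  0   1  -3  0 ]
  [ 0  0   0   0  1 ]
ρ1 ← ρ1 + 3·ρ2
  [ 1  3  0  -4  0 ]
  [ 0  0  1  -3  0 ]
  [ 0  0  0   0  1 ]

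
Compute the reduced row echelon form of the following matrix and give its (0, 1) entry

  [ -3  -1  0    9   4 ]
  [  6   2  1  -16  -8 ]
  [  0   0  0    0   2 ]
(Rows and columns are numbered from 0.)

1/3

Multiply ρ1 by -1/3.
  [ 1  1/3  0   -3  -4/3 ]
  [ 6    2  1  -16    -8 ]
  [ 0    0  0    0     2 ]
Subtract 6 times ρ1 from ρ2.
  [ 1  1/3  0  -3  -4/3 ]
  [ 0    0  1   2     0 ]
  [ 0    0  0   0     2 ]
Multiply ρ3 by 1/2.
  [ 1  1/3  0  -3  -4/3 ]
  [ 0    0  1   2     0 ]
  [ 0    0  0   0     1 ]
Add 4/3 times ρ3 to ρ1.
  [ 1  1/3  0  -3  0 ]
  [ 0    0  1   2  0 ]
  [ 0    0  0   0  1 ]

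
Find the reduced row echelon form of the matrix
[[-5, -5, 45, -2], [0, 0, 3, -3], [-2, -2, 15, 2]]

[[1, 1, 0, 0], [0, 0, 1, 0], [0, 0, 0, 1]]

Multiply r1 by -1/5.
  [  1   1  -9  2/5 ]
  [  0   0   3   -3 ]
  [ -2  -2  15    2 ]
Add 2 times r1 to r3.
  [ 1  1  -9   2/5 ]
  [ 0  0   3    -3 ]
  [ 0  0  -3  14/5 ]
Multiply r2 by 1/3.
  [ 1  1  -9   2/5 ]
  [ 0  0   1    -1 ]
  [ 0  0  -3  14/5 ]
Add 3 times r2 to r3.
  [ 1  1  -9   2/5 ]
  [ 0  0   1    -1 ]
  [ 0  0   0  -1/5 ]
Multiply r3 by -5.
  [ 1  1  -9  2/5 ]
  [ 0  0   1   -1 ]
  [ 0  0   0    1 ]
Add r3 to r2.
  [ 1  1  -9  2/5 ]
  [ 0  0   1    0 ]
  [ 0  0   0    1 ]
Subtract 2/5 times r3 from r1.
  [ 1  1  -9  0 ]
  [ 0  0   1  0 ]
  [ 0  0   0  1 ]
Add 9 times r2 to r1.
  [ 1  1  0  0 ]
  [ 0  0  1  0 ]
  [ 0  0  0  1 ]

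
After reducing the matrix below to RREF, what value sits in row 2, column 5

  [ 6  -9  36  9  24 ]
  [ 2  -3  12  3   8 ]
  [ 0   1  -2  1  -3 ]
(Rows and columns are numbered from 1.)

R1 := 1/6·R1
  [ 1  -3/2   6  3/2   4 ]
  [ 2    -3  12    3   8 ]
  [ 0     1  -2    1  -3 ]
R2 := R2 − 2·R1
  [ 1  -3/2   6  3/2   4 ]
  [ 0     0   0    0   0 ]
  [ 0     1  -2    1  -3 ]
R2 <=> R3
  [ 1  -3/2   6  3/2   4 ]
  [ 0     1  -2    1  -3 ]
  [ 0     0   0    0   0 ]
R1 := R1 + 3/2·R2
  [ 1  0   3  3  -1/2 ]
  [ 0  1  -2  1    -3 ]
  [ 0  0   0  0     0 ]

-3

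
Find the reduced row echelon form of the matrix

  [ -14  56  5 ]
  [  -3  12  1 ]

[[1, -4, 0], [0, 0, 1]]

ρ1 → -1/14·ρ1
  [  1  -4  -5/14 ]
  [ -3  12      1 ]
ρ2 → ρ2 + 3·ρ1
  [ 1  -4  -5/14 ]
  [ 0   0  -1/14 ]
ρ2 → -14·ρ2
  [ 1  -4  -5/14 ]
  [ 0   0      1 ]
ρ1 → ρ1 + 5/14·ρ2
  [ 1  -4  0 ]
  [ 0   0  1 ]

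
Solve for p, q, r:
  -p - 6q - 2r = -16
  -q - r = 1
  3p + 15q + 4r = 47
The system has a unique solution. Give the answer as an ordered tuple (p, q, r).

(6, 3, -4)

Form the augmented matrix and row-reduce:
  [ -1  -6  -2  |  -16 ]
  [  0  -1  -1  |    1 ]
  [  3  15   4  |   47 ]
R1 -> -1·R1
  [ 1   6   2  |  16 ]
  [ 0  -1  -1  |   1 ]
  [ 3  15   4  |  47 ]
R3 -> R3 − 3·R1
  [ 1   6   2  |  16 ]
  [ 0  -1  -1  |   1 ]
  [ 0  -3  -2  |  -1 ]
R2 -> -1·R2
  [ 1   6   2  |  16 ]
  [ 0   1   1  |  -1 ]
  [ 0  -3  -2  |  -1 ]
R3 -> R3 + 3·R2
  [ 1  6  2  |  16 ]
  [ 0  1  1  |  -1 ]
  [ 0  0  1  |  -4 ]
R2 -> R2 − R3
  [ 1  6  2  |  16 ]
  [ 0  1  0  |   3 ]
  [ 0  0  1  |  -4 ]
R1 -> R1 − 2·R3
  [ 1  6  0  |  24 ]
  [ 0  1  0  |   3 ]
  [ 0  0  1  |  -4 ]
R1 -> R1 − 6·R2
  [ 1  0  0  |   6 ]
  [ 0  1  0  |   3 ]
  [ 0  0  1  |  -4 ]
Reading off the last column: p = 6, q = 3, r = -4.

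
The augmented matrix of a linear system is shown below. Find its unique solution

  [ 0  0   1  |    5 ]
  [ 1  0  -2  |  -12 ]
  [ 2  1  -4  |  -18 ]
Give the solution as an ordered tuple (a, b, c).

Swap ρ1 and ρ2.
Subtract 2 times ρ1 from ρ3.
Swap ρ2 and ρ3.
Add 2 times ρ3 to ρ1.
Reading off the last column: a = -2, b = 6, c = 5.

(-2, 6, 5)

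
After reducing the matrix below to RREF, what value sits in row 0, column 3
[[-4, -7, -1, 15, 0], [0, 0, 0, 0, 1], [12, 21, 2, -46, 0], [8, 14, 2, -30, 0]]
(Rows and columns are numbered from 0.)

-4

Multiply R1 by -1/4.
  [  1  7/4  1/4  -15/4  0 ]
  [  0    0    0      0  1 ]
  [ 12   21    2    -46  0 ]
  [  8   14    2    -30  0 ]
Subtract 12 times R1 from R3.
  [ 1  7/4  1/4  -15/4  0 ]
  [ 0    0    0      0  1 ]
  [ 0    0   -1     -1  0 ]
  [ 8   14    2    -30  0 ]
Subtract 8 times R1 from R4.
  [ 1  7/4  1/4  -15/4  0 ]
  [ 0    0    0      0  1 ]
  [ 0    0   -1     -1  0 ]
  [ 0    0    0      0  0 ]
Swap R2 and R3.
  [ 1  7/4  1/4  -15/4  0 ]
  [ 0    0   -1     -1  0 ]
  [ 0    0    0      0  1 ]
  [ 0    0    0      0  0 ]
Multiply R2 by -1.
  [ 1  7/4  1/4  -15/4  0 ]
  [ 0    0    1      1  0 ]
  [ 0    0    0      0  1 ]
  [ 0    0    0      0  0 ]
Subtract 1/4 times R2 from R1.
  [ 1  7/4  0  -4  0 ]
  [ 0    0  1   1  0 ]
  [ 0    0  0   0  1 ]
  [ 0    0  0   0  0 ]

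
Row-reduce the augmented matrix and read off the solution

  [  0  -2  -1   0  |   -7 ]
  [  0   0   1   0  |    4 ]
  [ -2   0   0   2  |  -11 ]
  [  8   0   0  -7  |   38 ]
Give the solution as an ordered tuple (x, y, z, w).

R1 <-> R3
R1 := -1/2·R1
R4 := R4 − 8·R1
R2 <-> R3
R2 := -1/2·R2
R1 := R1 + R4
R2 := R2 − 1/2·R3
Reading off the last column: x = -1/2, y = 3/2, z = 4, w = -6.

(-1/2, 3/2, 4, -6)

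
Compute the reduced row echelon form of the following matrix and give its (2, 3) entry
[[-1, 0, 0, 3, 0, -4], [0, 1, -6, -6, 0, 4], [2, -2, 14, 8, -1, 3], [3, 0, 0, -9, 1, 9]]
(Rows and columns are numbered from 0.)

1

r1 → -1·r1
r3 → r3 − 2·r1
r4 → r4 − 3·r1
r3 → r3 + 2·r2
r3 → 1/2·r3
r3 → r3 + 1/2·r4
r2 → r2 + 6·r3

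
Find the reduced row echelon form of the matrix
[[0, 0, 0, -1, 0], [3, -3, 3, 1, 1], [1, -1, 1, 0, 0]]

[[1, -1, 1, 0, 0], [0, 0, 0, 1, 0], [0, 0, 0, 0, 1]]

Swap r1 and r2.
Multiply r1 by 1/3.
Subtract r1 from r3.
Multiply r2 by -1.
Add 1/3 times r2 to r3.
Multiply r3 by -3.
Subtract 1/3 times r3 from r1.
Subtract 1/3 times r2 from r1.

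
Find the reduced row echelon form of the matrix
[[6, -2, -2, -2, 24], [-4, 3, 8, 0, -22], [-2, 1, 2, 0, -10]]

Multiply R1 by 1/6.
  [  1  -1/3  -1/3  -1/3    4 ]
  [ -4     3     8     0  -22 ]
  [ -2     1     2     0  -10 ]
Add 4 times R1 to R2.
  [  1  -1/3  -1/3  -1/3    4 ]
  [  0   5/3  20/3  -4/3   -6 ]
  [ -2     1     2     0  -10 ]
Add 2 times R1 to R3.
  [ 1  -1/3  -1/3  -1/3   4 ]
  [ 0   5/3  20/3  -4/3  -6 ]
  [ 0   1/3   4/3  -2/3  -2 ]
Multiply R2 by 3/5.
  [ 1  -1/3  -1/3  -1/3      4 ]
  [ 0     1     4  -4/5  -18/5 ]
  [ 0   1/3   4/3  -2/3     -2 ]
Subtract 1/3 times R2 from R3.
  [ 1  -1/3  -1/3  -1/3      4 ]
  [ 0     1     4  -4/5  -18/5 ]
  [ 0     0     0  -2/5   -4/5 ]
Multiply R3 by -5/2.
  [ 1  -1/3  -1/3  -1/3      4 ]
  [ 0     1     4  -4/5  -18/5 ]
  [ 0     0     0     1      2 ]
Add 4/5 times R3 to R2.
  [ 1  -1/3  -1/3  -1/3   4 ]
  [ 0     1     4     0  -2 ]
  [ 0     0     0     1   2 ]
Add 1/3 times R3 to R1.
  [ 1  -1/3  -1/3  0  14/3 ]
  [ 0     1     4  0    -2 ]
  [ 0     0     0  1     2 ]
Add 1/3 times R2 to R1.
  [ 1  0  1  0   4 ]
  [ 0  1  4  0  -2 ]
  [ 0  0  0  1   2 ]

[[1, 0, 1, 0, 4], [0, 1, 4, 0, -2], [0, 0, 0, 1, 2]]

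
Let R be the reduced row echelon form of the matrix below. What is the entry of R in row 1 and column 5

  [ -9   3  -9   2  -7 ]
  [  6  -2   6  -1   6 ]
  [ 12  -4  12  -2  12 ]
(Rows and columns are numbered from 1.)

Multiply ρ1 by -1/9.
Subtract 6 times ρ1 from ρ2.
Subtract 12 times ρ1 from ρ3.
Multiply ρ2 by 3.
Subtract 2/3 times ρ2 from ρ3.
Add 2/9 times ρ2 to ρ1.

5/3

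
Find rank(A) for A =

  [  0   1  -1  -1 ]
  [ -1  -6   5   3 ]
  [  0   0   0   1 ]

rank = 3

Swap R1 and R2.
  [ -1  -6   5   3 ]
  [  0   1  -1  -1 ]
  [  0   0   0   1 ]
Multiply R1 by -1.
  [ 1  6  -5  -3 ]
  [ 0  1  -1  -1 ]
  [ 0  0   0   1 ]
Add R3 to R2.
  [ 1  6  -5  -3 ]
  [ 0  1  -1   0 ]
  [ 0  0   0   1 ]
Add 3 times R3 to R1.
  [ 1  6  -5  0 ]
  [ 0  1  -1  0 ]
  [ 0  0   0  1 ]
Subtract 6 times R2 from R1.
  [ 1  0   1  0 ]
  [ 0  1  -1  0 ]
  [ 0  0   0  1 ]
The reduced form has 3 nonzero rows.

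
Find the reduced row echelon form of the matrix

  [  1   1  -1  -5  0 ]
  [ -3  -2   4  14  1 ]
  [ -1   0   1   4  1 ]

[[1, 0, 0, -4, -1], [0, 1, 0, -1, 1], [0, 0, 1, 0, 0]]

ρ2 := ρ2 + 3·ρ1
  [  1  1  -1  -5  0 ]
  [  0  1   1  -1  1 ]
  [ -1  0   1   4  1 ]
ρ3 := ρ3 + ρ1
  [ 1  1  -1  -5  0 ]
  [ 0  1   1  -1  1 ]
  [ 0  1   0  -1  1 ]
ρ3 := ρ3 − ρ2
  [ 1  1  -1  -5  0 ]
  [ 0  1   1  -1  1 ]
  [ 0  0  -1   0  0 ]
ρ3 := -1·ρ3
  [ 1  1  -1  -5  0 ]
  [ 0  1   1  -1  1 ]
  [ 0  0   1   0  0 ]
ρ2 := ρ2 − ρ3
  [ 1  1  -1  -5  0 ]
  [ 0  1   0  -1  1 ]
  [ 0  0   1   0  0 ]
ρ1 := ρ1 + ρ3
  [ 1  1  0  -5  0 ]
  [ 0  1  0  -1  1 ]
  [ 0  0  1   0  0 ]
ρ1 := ρ1 − ρ2
  [ 1  0  0  -4  -1 ]
  [ 0  1  0  -1   1 ]
  [ 0  0  1   0   0 ]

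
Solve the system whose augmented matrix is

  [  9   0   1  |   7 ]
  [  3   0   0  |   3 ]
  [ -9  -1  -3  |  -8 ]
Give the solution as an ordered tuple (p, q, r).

(1, 5, -2)

R1 ← 1/9·R1
R2 ← R2 − 3·R1
R3 ← R3 + 9·R1
R2 <=> R3
R2 ← -1·R2
R3 ← -3·R3
R2 ← R2 − 2·R3
R1 ← R1 − 1/9·R3
Reading off the last column: p = 1, q = 5, r = -2.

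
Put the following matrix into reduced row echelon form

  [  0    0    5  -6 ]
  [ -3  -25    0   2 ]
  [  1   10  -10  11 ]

[[1, 0, 0, 1], [0, 1, 0, -1/5], [0, 0, 1, -6/5]]

Swap R1 and R2.
  [ -3  -25    0   2 ]
  [  0    0    5  -6 ]
  [  1   10  -10  11 ]
Multiply R1 by -1/3.
  [ 1  25/3    0  -2/3 ]
  [ 0     0    5    -6 ]
  [ 1    10  -10    11 ]
Subtract R1 from R3.
  [ 1  25/3    0  -2/3 ]
  [ 0     0    5    -6 ]
  [ 0   5/3  -10  35/3 ]
Swap R2 and R3.
  [ 1  25/3    0  -2/3 ]
  [ 0   5/3  -10  35/3 ]
  [ 0     0    5    -6 ]
Multiply R2 by 3/5.
  [ 1  25/3   0  -2/3 ]
  [ 0     1  -6     7 ]
  [ 0     0   5    -6 ]
Multiply R3 by 1/5.
  [ 1  25/3   0  -2/3 ]
  [ 0     1  -6     7 ]
  [ 0     0   1  -6/5 ]
Add 6 times R3 to R2.
  [ 1  25/3  0  -2/3 ]
  [ 0     1  0  -1/5 ]
  [ 0     0  1  -6/5 ]
Subtract 25/3 times R2 from R1.
  [ 1  0  0     1 ]
  [ 0  1  0  -1/5 ]
  [ 0  0  1  -6/5 ]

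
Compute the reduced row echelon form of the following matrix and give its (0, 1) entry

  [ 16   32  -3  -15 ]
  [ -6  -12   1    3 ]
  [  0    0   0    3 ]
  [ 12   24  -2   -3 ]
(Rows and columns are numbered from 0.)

2

Multiply R1 by 1/16.
  [  1    2  -3/16  -15/16 ]
  [ -6  -12      1       3 ]
  [  0    0      0       3 ]
  [ 12   24     -2      -3 ]
Add 6 times R1 to R2.
  [  1   2  -3/16  -15/16 ]
  [  0   0   -1/8   -21/8 ]
  [  0   0      0       3 ]
  [ 12  24     -2      -3 ]
Subtract 12 times R1 from R4.
  [ 1  2  -3/16  -15/16 ]
  [ 0  0   -1/8   -21/8 ]
  [ 0  0      0       3 ]
  [ 0  0    1/4    33/4 ]
Multiply R2 by -8.
  [ 1  2  -3/16  -15/16 ]
  [ 0  0      1      21 ]
  [ 0  0      0       3 ]
  [ 0  0    1/4    33/4 ]
Subtract 1/4 times R2 from R4.
  [ 1  2  -3/16  -15/16 ]
  [ 0  0      1      21 ]
  [ 0  0      0       3 ]
  [ 0  0      0       3 ]
Multiply R3 by 1/3.
  [ 1  2  -3/16  -15/16 ]
  [ 0  0      1      21 ]
  [ 0  0      0       1 ]
  [ 0  0      0       3 ]
Subtract 3 times R3 from R4.
  [ 1  2  -3/16  -15/16 ]
  [ 0  0      1      21 ]
  [ 0  0      0       1 ]
  [ 0  0      0       0 ]
Subtract 21 times R3 from R2.
  [ 1  2  -3/16  -15/16 ]
  [ 0  0      1       0 ]
  [ 0  0      0       1 ]
  [ 0  0      0       0 ]
Add 15/16 times R3 to R1.
  [ 1  2  -3/16  0 ]
  [ 0  0      1  0 ]
  [ 0  0      0  1 ]
  [ 0  0      0  0 ]
Add 3/16 times R2 to R1.
  [ 1  2  0  0 ]
  [ 0  0  1  0 ]
  [ 0  0  0  1 ]
  [ 0  0  0  0 ]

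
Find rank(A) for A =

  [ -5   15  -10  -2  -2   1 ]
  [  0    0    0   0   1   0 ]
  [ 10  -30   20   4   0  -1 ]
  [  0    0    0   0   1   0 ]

R1 ← -1/5·R1
  [  1   -3   2  2/5  2/5  -1/5 ]
  [  0    0   0    0    1     0 ]
  [ 10  -30  20    4    0    -1 ]
  [  0    0   0    0    1     0 ]
R3 ← R3 − 10·R1
  [ 1  -3  2  2/5  2/5  -1/5 ]
  [ 0   0  0    0    1     0 ]
  [ 0   0  0    0   -4     1 ]
  [ 0   0  0    0    1     0 ]
R3 ← R3 + 4·R2
  [ 1  -3  2  2/5  2/5  -1/5 ]
  [ 0   0  0    0    1     0 ]
  [ 0   0  0    0    0     1 ]
  [ 0   0  0    0    1     0 ]
R4 ← R4 − R2
  [ 1  -3  2  2/5  2/5  -1/5 ]
  [ 0   0  0    0    1     0 ]
  [ 0   0  0    0    0     1 ]
  [ 0   0  0    0    0     0 ]
R1 ← R1 + 1/5·R3
  [ 1  -3  2  2/5  2/5  0 ]
  [ 0   0  0    0    1  0 ]
  [ 0   0  0    0    0  1 ]
  [ 0   0  0    0    0  0 ]
R1 ← R1 − 2/5·R2
  [ 1  -3  2  2/5  0  0 ]
  [ 0   0  0    0  1  0 ]
  [ 0   0  0    0  0  1 ]
  [ 0   0  0    0  0  0 ]
The reduced form has 3 nonzero rows.

rank = 3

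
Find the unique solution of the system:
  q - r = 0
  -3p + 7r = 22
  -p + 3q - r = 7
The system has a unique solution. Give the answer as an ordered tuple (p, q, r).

Form the augmented matrix and row-reduce:
  [  0  1  -1  |   0 ]
  [ -3  0   7  |  22 ]
  [ -1  3  -1  |   7 ]
R1 <-> R2
  [ -3  0   7  |  22 ]
  [  0  1  -1  |   0 ]
  [ -1  3  -1  |   7 ]
R1 → -1/3·R1
  [  1  0  -7/3  |  -22/3 ]
  [  0  1    -1  |      0 ]
  [ -1  3    -1  |      7 ]
R3 → R3 + R1
  [ 1  0   -7/3  |  -22/3 ]
  [ 0  1     -1  |      0 ]
  [ 0  3  -10/3  |   -1/3 ]
R3 → R3 − 3·R2
  [ 1  0  -7/3  |  -22/3 ]
  [ 0  1    -1  |      0 ]
  [ 0  0  -1/3  |   -1/3 ]
R3 → -3·R3
  [ 1  0  -7/3  |  -22/3 ]
  [ 0  1    -1  |      0 ]
  [ 0  0     1  |      1 ]
R2 → R2 + R3
  [ 1  0  -7/3  |  -22/3 ]
  [ 0  1     0  |      1 ]
  [ 0  0     1  |      1 ]
R1 → R1 + 7/3·R3
  [ 1  0  0  |  -5 ]
  [ 0  1  0  |   1 ]
  [ 0  0  1  |   1 ]
Reading off the last column: p = -5, q = 1, r = 1.

(-5, 1, 1)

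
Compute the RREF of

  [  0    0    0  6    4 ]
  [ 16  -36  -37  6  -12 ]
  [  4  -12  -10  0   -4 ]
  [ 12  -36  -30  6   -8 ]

r1 <=> r2
  [ 16  -36  -37  6  -12 ]
  [  0    0    0  6    4 ]
  [  4  -12  -10  0   -4 ]
  [ 12  -36  -30  6   -8 ]
r1 → 1/16·r1
  [  1  -9/4  -37/16  3/8  -3/4 ]
  [  0     0       0    6     4 ]
  [  4   -12     -10    0    -4 ]
  [ 12   -36     -30    6    -8 ]
r3 → r3 − 4·r1
  [  1  -9/4  -37/16   3/8  -3/4 ]
  [  0     0       0     6     4 ]
  [  0    -3    -3/4  -3/2    -1 ]
  [ 12   -36     -30     6    -8 ]
r4 → r4 − 12·r1
  [ 1  -9/4  -37/16   3/8  -3/4 ]
  [ 0     0       0     6     4 ]
  [ 0    -3    -3/4  -3/2    -1 ]
  [ 0    -9    -9/4   3/2     1 ]
r2 <=> r3
  [ 1  -9/4  -37/16   3/8  -3/4 ]
  [ 0    -3    -3/4  -3/2    -1 ]
  [ 0     0       0     6     4 ]
  [ 0    -9    -9/4   3/2     1 ]
r2 → -1/3·r2
  [ 1  -9/4  -37/16  3/8  -3/4 ]
  [ 0     1     1/4  1/2   1/3 ]
  [ 0     0       0    6     4 ]
  [ 0    -9    -9/4  3/2     1 ]
r4 → r4 + 9·r2
  [ 1  -9/4  -37/16  3/8  -3/4 ]
  [ 0     1     1/4  1/2   1/3 ]
  [ 0     0       0    6     4 ]
  [ 0     0       0    6     4 ]
r3 → 1/6·r3
  [ 1  -9/4  -37/16  3/8  -3/4 ]
  [ 0     1     1/4  1/2   1/3 ]
  [ 0     0       0    1   2/3 ]
  [ 0     0       0    6     4 ]
r4 → r4 − 6·r3
  [ 1  -9/4  -37/16  3/8  -3/4 ]
  [ 0     1     1/4  1/2   1/3 ]
  [ 0     0       0    1   2/3 ]
  [ 0     0       0    0     0 ]
r2 → r2 − 1/2·r3
  [ 1  -9/4  -37/16  3/8  -3/4 ]
  [ 0     1     1/4    0     0 ]
  [ 0     0       0    1   2/3 ]
  [ 0     0       0    0     0 ]
r1 → r1 − 3/8·r3
  [ 1  -9/4  -37/16  0   -1 ]
  [ 0     1     1/4  0    0 ]
  [ 0     0       0  1  2/3 ]
  [ 0     0       0  0    0 ]
r1 → r1 + 9/4·r2
  [ 1  0  -7/4  0   -1 ]
  [ 0  1   1/4  0    0 ]
  [ 0  0     0  1  2/3 ]
  [ 0  0     0  0    0 ]

[[1, 0, -7/4, 0, -1], [0, 1, 1/4, 0, 0], [0, 0, 0, 1, 2/3], [0, 0, 0, 0, 0]]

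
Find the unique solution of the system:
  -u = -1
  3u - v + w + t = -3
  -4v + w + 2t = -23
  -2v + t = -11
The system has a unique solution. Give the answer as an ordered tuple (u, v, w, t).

Form the augmented matrix and row-reduce:
  [ -1   0  0  0  |   -1 ]
  [  3  -1  1  1  |   -3 ]
  [  0  -4  1  2  |  -23 ]
  [  0  -2  0  1  |  -11 ]
R1 ← -1·R1
  [ 1   0  0  0  |    1 ]
  [ 3  -1  1  1  |   -3 ]
  [ 0  -4  1  2  |  -23 ]
  [ 0  -2  0  1  |  -11 ]
R2 ← R2 − 3·R1
  [ 1   0  0  0  |    1 ]
  [ 0  -1  1  1  |   -6 ]
  [ 0  -4  1  2  |  -23 ]
  [ 0  -2  0  1  |  -11 ]
R2 ← -1·R2
  [ 1   0   0   0  |    1 ]
  [ 0   1  -1  -1  |    6 ]
  [ 0  -4   1   2  |  -23 ]
  [ 0  -2   0   1  |  -11 ]
R3 ← R3 + 4·R2
  [ 1   0   0   0  |    1 ]
  [ 0   1  -1  -1  |    6 ]
  [ 0   0  -3  -2  |    1 ]
  [ 0  -2   0   1  |  -11 ]
R4 ← R4 + 2·R2
  [ 1  0   0   0  |  1 ]
  [ 0  1  -1  -1  |  6 ]
  [ 0  0  -3  -2  |  1 ]
  [ 0  0  -2  -1  |  1 ]
R3 ← -1/3·R3
  [ 1  0   0    0  |     1 ]
  [ 0  1  -1   -1  |     6 ]
  [ 0  0   1  2/3  |  -1/3 ]
  [ 0  0  -2   -1  |     1 ]
R4 ← R4 + 2·R3
  [ 1  0   0    0  |     1 ]
  [ 0  1  -1   -1  |     6 ]
  [ 0  0   1  2/3  |  -1/3 ]
  [ 0  0   0  1/3  |   1/3 ]
R4 ← 3·R4
  [ 1  0   0    0  |     1 ]
  [ 0  1  -1   -1  |     6 ]
  [ 0  0   1  2/3  |  -1/3 ]
  [ 0  0   0    1  |     1 ]
R3 ← R3 − 2/3·R4
  [ 1  0   0   0  |   1 ]
  [ 0  1  -1  -1  |   6 ]
  [ 0  0   1   0  |  -1 ]
  [ 0  0   0   1  |   1 ]
R2 ← R2 + R4
  [ 1  0   0  0  |   1 ]
  [ 0  1  -1  0  |   7 ]
  [ 0  0   1  0  |  -1 ]
  [ 0  0   0  1  |   1 ]
R2 ← R2 + R3
  [ 1  0  0  0  |   1 ]
  [ 0  1  0  0  |   6 ]
  [ 0  0  1  0  |  -1 ]
  [ 0  0  0  1  |   1 ]
Reading off the last column: u = 1, v = 6, w = -1, t = 1.

(1, 6, -1, 1)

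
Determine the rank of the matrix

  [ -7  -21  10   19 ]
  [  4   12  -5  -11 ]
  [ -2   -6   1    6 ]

r1 ← -1/7·r1
  [  1   3  -10/7  -19/7 ]
  [  4  12     -5    -11 ]
  [ -2  -6      1      6 ]
r2 ← r2 − 4·r1
  [  1   3  -10/7  -19/7 ]
  [  0   0    5/7   -1/7 ]
  [ -2  -6      1      6 ]
r3 ← r3 + 2·r1
  [ 1  3  -10/7  -19/7 ]
  [ 0  0    5/7   -1/7 ]
  [ 0  0  -13/7    4/7 ]
r2 ← 7/5·r2
  [ 1  3  -10/7  -19/7 ]
  [ 0  0      1   -1/5 ]
  [ 0  0  -13/7    4/7 ]
r3 ← r3 + 13/7·r2
  [ 1  3  -10/7  -19/7 ]
  [ 0  0      1   -1/5 ]
  [ 0  0      0    1/5 ]
r3 ← 5·r3
  [ 1  3  -10/7  -19/7 ]
  [ 0  0      1   -1/5 ]
  [ 0  0      0      1 ]
r2 ← r2 + 1/5·r3
  [ 1  3  -10/7  -19/7 ]
  [ 0  0      1      0 ]
  [ 0  0      0      1 ]
r1 ← r1 + 19/7·r3
  [ 1  3  -10/7  0 ]
  [ 0  0      1  0 ]
  [ 0  0      0  1 ]
r1 ← r1 + 10/7·r2
  [ 1  3  0  0 ]
  [ 0  0  1  0 ]
  [ 0  0  0  1 ]
The reduced form has 3 nonzero rows.

rank = 3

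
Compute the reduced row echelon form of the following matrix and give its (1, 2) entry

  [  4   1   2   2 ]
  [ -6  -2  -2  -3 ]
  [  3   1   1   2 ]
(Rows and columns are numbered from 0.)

r1 := 1/4·r1
  [  1  1/4  1/2  1/2 ]
  [ -6   -2   -2   -3 ]
  [  3    1    1    2 ]
r2 := r2 + 6·r1
  [ 1   1/4  1/2  1/2 ]
  [ 0  -1/2    1    0 ]
  [ 3     1    1    2 ]
r3 := r3 − 3·r1
  [ 1   1/4   1/2  1/2 ]
  [ 0  -1/2     1    0 ]
  [ 0   1/4  -1/2  1/2 ]
r2 := -2·r2
  [ 1  1/4   1/2  1/2 ]
  [ 0    1    -2    0 ]
  [ 0  1/4  -1/2  1/2 ]
r3 := r3 − 1/4·r2
  [ 1  1/4  1/2  1/2 ]
  [ 0    1   -2    0 ]
  [ 0    0    0  1/2 ]
r3 := 2·r3
  [ 1  1/4  1/2  1/2 ]
  [ 0    1   -2    0 ]
  [ 0    0    0    1 ]
r1 := r1 − 1/2·r3
  [ 1  1/4  1/2  0 ]
  [ 0    1   -2  0 ]
  [ 0    0    0  1 ]
r1 := r1 − 1/4·r2
  [ 1  0   1  0 ]
  [ 0  1  -2  0 ]
  [ 0  0   0  1 ]

-2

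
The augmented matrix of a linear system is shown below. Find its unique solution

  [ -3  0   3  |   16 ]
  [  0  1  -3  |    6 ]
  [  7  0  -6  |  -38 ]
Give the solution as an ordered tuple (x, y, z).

(-6, 4, -2/3)

R1 := -1/3·R1
  [ 1  0  -1  |  -16/3 ]
  [ 0  1  -3  |      6 ]
  [ 7  0  -6  |    -38 ]
R3 := R3 − 7·R1
  [ 1  0  -1  |  -16/3 ]
  [ 0  1  -3  |      6 ]
  [ 0  0   1  |   -2/3 ]
R2 := R2 + 3·R3
  [ 1  0  -1  |  -16/3 ]
  [ 0  1   0  |      4 ]
  [ 0  0   1  |   -2/3 ]
R1 := R1 + R3
  [ 1  0  0  |    -6 ]
  [ 0  1  0  |     4 ]
  [ 0  0  1  |  -2/3 ]
Reading off the last column: x = -6, y = 4, z = -2/3.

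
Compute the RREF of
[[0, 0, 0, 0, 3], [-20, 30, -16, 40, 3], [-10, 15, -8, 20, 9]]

r1 <-> r2
  [ -20  30  -16  40  3 ]
  [   0   0    0   0  3 ]
  [ -10  15   -8  20  9 ]
r1 → -1/20·r1
  [   1  -3/2  4/5  -2  -3/20 ]
  [   0     0    0   0      3 ]
  [ -10    15   -8  20      9 ]
r3 → r3 + 10·r1
  [ 1  -3/2  4/5  -2  -3/20 ]
  [ 0     0    0   0      3 ]
  [ 0     0    0   0   15/2 ]
r2 → 1/3·r2
  [ 1  -3/2  4/5  -2  -3/20 ]
  [ 0     0    0   0      1 ]
  [ 0     0    0   0   15/2 ]
r3 → r3 − 15/2·r2
  [ 1  -3/2  4/5  -2  -3/20 ]
  [ 0     0    0   0      1 ]
  [ 0     0    0   0      0 ]
r1 → r1 + 3/20·r2
  [ 1  -3/2  4/5  -2  0 ]
  [ 0     0    0   0  1 ]
  [ 0     0    0   0  0 ]

[[1, -3/2, 4/5, -2, 0], [0, 0, 0, 0, 1], [0, 0, 0, 0, 0]]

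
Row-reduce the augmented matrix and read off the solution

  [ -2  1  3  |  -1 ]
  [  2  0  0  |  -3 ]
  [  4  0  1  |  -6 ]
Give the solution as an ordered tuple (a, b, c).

(-3/2, -4, 0)

Multiply R1 by -1/2.
  [ 1  -1/2  -3/2  |  1/2 ]
  [ 2     0     0  |   -3 ]
  [ 4     0     1  |   -6 ]
Subtract 2 times R1 from R2.
  [ 1  -1/2  -3/2  |  1/2 ]
  [ 0     1     3  |   -4 ]
  [ 4     0     1  |   -6 ]
Subtract 4 times R1 from R3.
  [ 1  -1/2  -3/2  |  1/2 ]
  [ 0     1     3  |   -4 ]
  [ 0     2     7  |   -8 ]
Subtract 2 times R2 from R3.
  [ 1  -1/2  -3/2  |  1/2 ]
  [ 0     1     3  |   -4 ]
  [ 0     0     1  |    0 ]
Subtract 3 times R3 from R2.
  [ 1  -1/2  -3/2  |  1/2 ]
  [ 0     1     0  |   -4 ]
  [ 0     0     1  |    0 ]
Add 3/2 times R3 to R1.
  [ 1  -1/2  0  |  1/2 ]
  [ 0     1  0  |   -4 ]
  [ 0     0  1  |    0 ]
Add 1/2 times R2 to R1.
  [ 1  0  0  |  -3/2 ]
  [ 0  1  0  |    -4 ]
  [ 0  0  1  |     0 ]
Reading off the last column: a = -3/2, b = -4, c = 0.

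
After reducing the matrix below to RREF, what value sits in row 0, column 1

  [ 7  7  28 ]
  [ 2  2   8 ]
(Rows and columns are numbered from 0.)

R1 -> 1/7·R1
  [ 1  1  4 ]
  [ 2  2  8 ]
R2 -> R2 − 2·R1
  [ 1  1  4 ]
  [ 0  0  0 ]

1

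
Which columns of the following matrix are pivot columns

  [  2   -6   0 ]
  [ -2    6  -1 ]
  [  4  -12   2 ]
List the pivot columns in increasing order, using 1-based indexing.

1, 3

R1 := 1/2·R1
  [  1   -3   0 ]
  [ -2    6  -1 ]
  [  4  -12   2 ]
R2 := R2 + 2·R1
  [ 1   -3   0 ]
  [ 0    0  -1 ]
  [ 4  -12   2 ]
R3 := R3 − 4·R1
  [ 1  -3   0 ]
  [ 0   0  -1 ]
  [ 0   0   2 ]
R2 := -1·R2
  [ 1  -3  0 ]
  [ 0   0  1 ]
  [ 0   0  2 ]
R3 := R3 − 2·R2
  [ 1  -3  0 ]
  [ 0   0  1 ]
  [ 0   0  0 ]
Pivot columns are the columns containing a leading 1.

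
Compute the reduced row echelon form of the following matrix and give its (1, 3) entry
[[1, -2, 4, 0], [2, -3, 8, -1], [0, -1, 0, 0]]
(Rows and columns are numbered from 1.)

r2 ← r2 − 2·r1
  [ 1  -2  4   0 ]
  [ 0   1  0  -1 ]
  [ 0  -1  0   0 ]
r3 ← r3 + r2
  [ 1  -2  4   0 ]
  [ 0   1  0  -1 ]
  [ 0   0  0  -1 ]
r3 ← -1·r3
  [ 1  -2  4   0 ]
  [ 0   1  0  -1 ]
  [ 0   0  0   1 ]
r2 ← r2 + r3
  [ 1  -2  4  0 ]
  [ 0   1  0  0 ]
  [ 0   0  0  1 ]
r1 ← r1 + 2·r2
  [ 1  0  4  0 ]
  [ 0  1  0  0 ]
  [ 0  0  0  1 ]

4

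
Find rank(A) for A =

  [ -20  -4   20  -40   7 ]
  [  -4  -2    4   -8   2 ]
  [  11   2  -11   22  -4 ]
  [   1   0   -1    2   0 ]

ρ1 ← -1/20·ρ1
  [  1  1/5   -1   2  -7/20 ]
  [ -4   -2    4  -8      2 ]
  [ 11    2  -11  22     -4 ]
  [  1    0   -1   2      0 ]
ρ2 ← ρ2 + 4·ρ1
  [  1   1/5   -1   2  -7/20 ]
  [  0  -6/5    0   0    3/5 ]
  [ 11     2  -11  22     -4 ]
  [  1     0   -1   2      0 ]
ρ3 ← ρ3 − 11·ρ1
  [ 1   1/5  -1  2  -7/20 ]
  [ 0  -6/5   0  0    3/5 ]
  [ 0  -1/5   0  0  -3/20 ]
  [ 1     0  -1  2      0 ]
ρ4 ← ρ4 − ρ1
  [ 1   1/5  -1  2  -7/20 ]
  [ 0  -6/5   0  0    3/5 ]
  [ 0  -1/5   0  0  -3/20 ]
  [ 0  -1/5   0  0   7/20 ]
ρ2 ← -5/6·ρ2
  [ 1   1/5  -1  2  -7/20 ]
  [ 0     1   0  0   -1/2 ]
  [ 0  -1/5   0  0  -3/20 ]
  [ 0  -1/5   0  0   7/20 ]
ρ3 ← ρ3 + 1/5·ρ2
  [ 1   1/5  -1  2  -7/20 ]
  [ 0     1   0  0   -1/2 ]
  [ 0     0   0  0   -1/4 ]
  [ 0  -1/5   0  0   7/20 ]
ρ4 ← ρ4 + 1/5·ρ2
  [ 1  1/5  -1  2  -7/20 ]
  [ 0    1   0  0   -1/2 ]
  [ 0    0   0  0   -1/4 ]
  [ 0    0   0  0    1/4 ]
ρ3 ← -4·ρ3
  [ 1  1/5  -1  2  -7/20 ]
  [ 0    1   0  0   -1/2 ]
  [ 0    0   0  0      1 ]
  [ 0    0   0  0    1/4 ]
ρ4 ← ρ4 − 1/4·ρ3
  [ 1  1/5  -1  2  -7/20 ]
  [ 0    1   0  0   -1/2 ]
  [ 0    0   0  0      1 ]
  [ 0    0   0  0      0 ]
ρ2 ← ρ2 + 1/2·ρ3
  [ 1  1/5  -1  2  -7/20 ]
  [ 0    1   0  0      0 ]
  [ 0    0   0  0      1 ]
  [ 0    0   0  0      0 ]
ρ1 ← ρ1 + 7/20·ρ3
  [ 1  1/5  -1  2  0 ]
  [ 0    1   0  0  0 ]
  [ 0    0   0  0  1 ]
  [ 0    0   0  0  0 ]
ρ1 ← ρ1 − 1/5·ρ2
  [ 1  0  -1  2  0 ]
  [ 0  1   0  0  0 ]
  [ 0  0   0  0  1 ]
  [ 0  0   0  0  0 ]
The reduced form has 3 nonzero rows.

rank = 3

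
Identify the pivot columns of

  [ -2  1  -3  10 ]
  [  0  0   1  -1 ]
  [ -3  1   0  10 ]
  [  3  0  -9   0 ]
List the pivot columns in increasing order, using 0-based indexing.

0, 1, 2

Multiply R1 by -1/2.
  [  1  -1/2  3/2  -5 ]
  [  0     0    1  -1 ]
  [ -3     1    0  10 ]
  [  3     0   -9   0 ]
Add 3 times R1 to R3.
  [ 1  -1/2  3/2  -5 ]
  [ 0     0    1  -1 ]
  [ 0  -1/2  9/2  -5 ]
  [ 3     0   -9   0 ]
Subtract 3 times R1 from R4.
  [ 1  -1/2    3/2  -5 ]
  [ 0     0      1  -1 ]
  [ 0  -1/2    9/2  -5 ]
  [ 0   3/2  -27/2  15 ]
Swap R2 and R3.
  [ 1  -1/2    3/2  -5 ]
  [ 0  -1/2    9/2  -5 ]
  [ 0     0      1  -1 ]
  [ 0   3/2  -27/2  15 ]
Multiply R2 by -2.
  [ 1  -1/2    3/2  -5 ]
  [ 0     1     -9  10 ]
  [ 0     0      1  -1 ]
  [ 0   3/2  -27/2  15 ]
Subtract 3/2 times R2 from R4.
  [ 1  -1/2  3/2  -5 ]
  [ 0     1   -9  10 ]
  [ 0     0    1  -1 ]
  [ 0     0    0   0 ]
Add 9 times R3 to R2.
  [ 1  -1/2  3/2  -5 ]
  [ 0     1    0   1 ]
  [ 0     0    1  -1 ]
  [ 0     0    0   0 ]
Subtract 3/2 times R3 from R1.
  [ 1  -1/2  0  -7/2 ]
  [ 0     1  0     1 ]
  [ 0     0  1    -1 ]
  [ 0     0  0     0 ]
Add 1/2 times R2 to R1.
  [ 1  0  0  -3 ]
  [ 0  1  0   1 ]
  [ 0  0  1  -1 ]
  [ 0  0  0   0 ]
Pivot columns are the columns containing a leading 1.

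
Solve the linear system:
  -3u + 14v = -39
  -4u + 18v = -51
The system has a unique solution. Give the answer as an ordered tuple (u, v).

(6, -3/2)

Form the augmented matrix and row-reduce:
  [ -3  14  |  -39 ]
  [ -4  18  |  -51 ]
ρ1 ← -1/3·ρ1
ρ2 ← ρ2 + 4·ρ1
ρ2 ← -3/2·ρ2
ρ1 ← ρ1 + 14/3·ρ2
Reading off the last column: u = 6, v = -3/2.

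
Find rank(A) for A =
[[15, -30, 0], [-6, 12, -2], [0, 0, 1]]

Multiply R1 by 1/15.
  [  1  -2   0 ]
  [ -6  12  -2 ]
  [  0   0   1 ]
Add 6 times R1 to R2.
  [ 1  -2   0 ]
  [ 0   0  -2 ]
  [ 0   0   1 ]
Multiply R2 by -1/2.
  [ 1  -2  0 ]
  [ 0   0  1 ]
  [ 0   0  1 ]
Subtract R2 from R3.
  [ 1  -2  0 ]
  [ 0   0  1 ]
  [ 0   0  0 ]
The reduced form has 2 nonzero rows.

rank = 2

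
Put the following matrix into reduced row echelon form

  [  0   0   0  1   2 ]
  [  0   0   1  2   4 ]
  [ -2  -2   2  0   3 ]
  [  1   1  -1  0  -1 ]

[[1, 1, 0, 0, 0], [0, 0, 1, 0, 0], [0, 0, 0, 1, 0], [0, 0, 0, 0, 1]]

Swap r1 and r3.
  [ -2  -2   2  0   3 ]
  [  0   0   1  2   4 ]
  [  0   0   0  1   2 ]
  [  1   1  -1  0  -1 ]
Multiply r1 by -1/2.
  [ 1  1  -1  0  -3/2 ]
  [ 0  0   1  2     4 ]
  [ 0  0   0  1     2 ]
  [ 1  1  -1  0    -1 ]
Subtract r1 from r4.
  [ 1  1  -1  0  -3/2 ]
  [ 0  0   1  2     4 ]
  [ 0  0   0  1     2 ]
  [ 0  0   0  0   1/2 ]
Multiply r4 by 2.
  [ 1  1  -1  0  -3/2 ]
  [ 0  0   1  2     4 ]
  [ 0  0   0  1     2 ]
  [ 0  0   0  0     1 ]
Subtract 2 times r4 from r3.
  [ 1  1  -1  0  -3/2 ]
  [ 0  0   1  2     4 ]
  [ 0  0   0  1     0 ]
  [ 0  0   0  0     1 ]
Subtract 4 times r4 from r2.
  [ 1  1  -1  0  -3/2 ]
  [ 0  0   1  2     0 ]
  [ 0  0   0  1     0 ]
  [ 0  0   0  0     1 ]
Add 3/2 times r4 to r1.
  [ 1  1  -1  0  0 ]
  [ 0  0   1  2  0 ]
  [ 0  0   0  1  0 ]
  [ 0  0   0  0  1 ]
Subtract 2 times r3 from r2.
  [ 1  1  -1  0  0 ]
  [ 0  0   1  0  0 ]
  [ 0  0   0  1  0 ]
  [ 0  0   0  0  1 ]
Add r2 to r1.
  [ 1  1  0  0  0 ]
  [ 0  0  1  0  0 ]
  [ 0  0  0  1  0 ]
  [ 0  0  0  0  1 ]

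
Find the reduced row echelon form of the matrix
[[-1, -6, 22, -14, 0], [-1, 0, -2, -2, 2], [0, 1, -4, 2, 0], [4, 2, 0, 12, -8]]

[[1, 0, 2, 2, 0], [0, 1, -4, 2, 0], [0, 0, 0, 0, 1], [0, 0, 0, 0, 0]]

r1 -> -1·r1
  [  1  6  -22  14   0 ]
  [ -1  0   -2  -2   2 ]
  [  0  1   -4   2   0 ]
  [  4  2    0  12  -8 ]
r2 -> r2 + r1
  [ 1  6  -22  14   0 ]
  [ 0  6  -24  12   2 ]
  [ 0  1   -4   2   0 ]
  [ 4  2    0  12  -8 ]
r4 -> r4 − 4·r1
  [ 1    6  -22   14   0 ]
  [ 0    6  -24   12   2 ]
  [ 0    1   -4    2   0 ]
  [ 0  -22   88  -44  -8 ]
r2 -> 1/6·r2
  [ 1    6  -22   14    0 ]
  [ 0    1   -4    2  1/3 ]
  [ 0    1   -4    2    0 ]
  [ 0  -22   88  -44   -8 ]
r3 -> r3 − r2
  [ 1    6  -22   14     0 ]
  [ 0    1   -4    2   1/3 ]
  [ 0    0    0    0  -1/3 ]
  [ 0  -22   88  -44    -8 ]
r4 -> r4 + 22·r2
  [ 1  6  -22  14     0 ]
  [ 0  1   -4   2   1/3 ]
  [ 0  0    0   0  -1/3 ]
  [ 0  0    0   0  -2/3 ]
r3 -> -3·r3
  [ 1  6  -22  14     0 ]
  [ 0  1   -4   2   1/3 ]
  [ 0  0    0   0     1 ]
  [ 0  0    0   0  -2/3 ]
r4 -> r4 + 2/3·r3
  [ 1  6  -22  14    0 ]
  [ 0  1   -4   2  1/3 ]
  [ 0  0    0   0    1 ]
  [ 0  0    0   0    0 ]
r2 -> r2 − 1/3·r3
  [ 1  6  -22  14  0 ]
  [ 0  1   -4   2  0 ]
  [ 0  0    0   0  1 ]
  [ 0  0    0   0  0 ]
r1 -> r1 − 6·r2
  [ 1  0   2  2  0 ]
  [ 0  1  -4  2  0 ]
  [ 0  0   0  0  1 ]
  [ 0  0   0  0  0 ]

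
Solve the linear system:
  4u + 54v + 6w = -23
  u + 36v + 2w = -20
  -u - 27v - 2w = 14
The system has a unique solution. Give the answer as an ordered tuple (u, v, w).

(1, -2/3, 3/2)

Form the augmented matrix and row-reduce:
  [  4   54   6  |  -23 ]
  [  1   36   2  |  -20 ]
  [ -1  -27  -2  |   14 ]
ρ1 → 1/4·ρ1
  [  1  27/2  3/2  |  -23/4 ]
  [  1    36    2  |    -20 ]
  [ -1   -27   -2  |     14 ]
ρ2 → ρ2 − ρ1
  [  1  27/2  3/2  |  -23/4 ]
  [  0  45/2  1/2  |  -57/4 ]
  [ -1   -27   -2  |     14 ]
ρ3 → ρ3 + ρ1
  [ 1   27/2   3/2  |  -23/4 ]
  [ 0   45/2   1/2  |  -57/4 ]
  [ 0  -27/2  -1/2  |   33/4 ]
ρ2 → 2/45·ρ2
  [ 1   27/2   3/2  |   -23/4 ]
  [ 0      1  1/45  |  -19/30 ]
  [ 0  -27/2  -1/2  |    33/4 ]
ρ3 → ρ3 + 27/2·ρ2
  [ 1  27/2   3/2  |   -23/4 ]
  [ 0     1  1/45  |  -19/30 ]
  [ 0     0  -1/5  |   -3/10 ]
ρ3 → -5·ρ3
  [ 1  27/2   3/2  |   -23/4 ]
  [ 0     1  1/45  |  -19/30 ]
  [ 0     0     1  |     3/2 ]
ρ2 → ρ2 − 1/45·ρ3
  [ 1  27/2  3/2  |  -23/4 ]
  [ 0     1    0  |   -2/3 ]
  [ 0     0    1  |    3/2 ]
ρ1 → ρ1 − 3/2·ρ3
  [ 1  27/2  0  |    -8 ]
  [ 0     1  0  |  -2/3 ]
  [ 0     0  1  |   3/2 ]
ρ1 → ρ1 − 27/2·ρ2
  [ 1  0  0  |     1 ]
  [ 0  1  0  |  -2/3 ]
  [ 0  0  1  |   3/2 ]
Reading off the last column: u = 1, v = -2/3, w = 3/2.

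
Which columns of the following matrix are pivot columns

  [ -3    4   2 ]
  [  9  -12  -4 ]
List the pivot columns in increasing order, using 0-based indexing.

Multiply ρ1 by -1/3.
Subtract 9 times ρ1 from ρ2.
Multiply ρ2 by 1/2.
Add 2/3 times ρ2 to ρ1.
Pivot columns are the columns containing a leading 1.

0, 2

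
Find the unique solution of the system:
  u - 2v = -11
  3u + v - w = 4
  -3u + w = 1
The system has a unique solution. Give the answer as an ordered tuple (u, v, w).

(-1, 5, -2)

Form the augmented matrix and row-reduce:
  [  1  -2   0  |  -11 ]
  [  3   1  -1  |    4 ]
  [ -3   0   1  |    1 ]
ρ2 := ρ2 − 3·ρ1
  [  1  -2   0  |  -11 ]
  [  0   7  -1  |   37 ]
  [ -3   0   1  |    1 ]
ρ3 := ρ3 + 3·ρ1
  [ 1  -2   0  |  -11 ]
  [ 0   7  -1  |   37 ]
  [ 0  -6   1  |  -32 ]
ρ2 := 1/7·ρ2
  [ 1  -2     0  |   -11 ]
  [ 0   1  -1/7  |  37/7 ]
  [ 0  -6     1  |   -32 ]
ρ3 := ρ3 + 6·ρ2
  [ 1  -2     0  |   -11 ]
  [ 0   1  -1/7  |  37/7 ]
  [ 0   0   1/7  |  -2/7 ]
ρ3 := 7·ρ3
  [ 1  -2     0  |   -11 ]
  [ 0   1  -1/7  |  37/7 ]
  [ 0   0     1  |    -2 ]
ρ2 := ρ2 + 1/7·ρ3
  [ 1  -2  0  |  -11 ]
  [ 0   1  0  |    5 ]
  [ 0   0  1  |   -2 ]
ρ1 := ρ1 + 2·ρ2
  [ 1  0  0  |  -1 ]
  [ 0  1  0  |   5 ]
  [ 0  0  1  |  -2 ]
Reading off the last column: u = -1, v = 5, w = -2.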